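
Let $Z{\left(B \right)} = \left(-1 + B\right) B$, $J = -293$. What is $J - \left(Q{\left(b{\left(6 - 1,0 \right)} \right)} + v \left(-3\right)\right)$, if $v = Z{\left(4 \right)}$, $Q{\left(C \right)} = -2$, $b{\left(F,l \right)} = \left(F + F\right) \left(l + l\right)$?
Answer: $-255$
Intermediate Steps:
$b{\left(F,l \right)} = 4 F l$ ($b{\left(F,l \right)} = 2 F 2 l = 4 F l$)
$Z{\left(B \right)} = B \left(-1 + B\right)$
$v = 12$ ($v = 4 \left(-1 + 4\right) = 4 \cdot 3 = 12$)
$J - \left(Q{\left(b{\left(6 - 1,0 \right)} \right)} + v \left(-3\right)\right) = -293 - \left(-2 + 12 \left(-3\right)\right) = -293 - \left(-2 - 36\right) = -293 - -38 = -293 + 38 = -255$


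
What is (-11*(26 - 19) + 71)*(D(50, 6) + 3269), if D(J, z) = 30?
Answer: -19794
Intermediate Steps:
(-11*(26 - 19) + 71)*(D(50, 6) + 3269) = (-11*(26 - 19) + 71)*(30 + 3269) = (-11*7 + 71)*3299 = (-77 + 71)*3299 = -6*3299 = -19794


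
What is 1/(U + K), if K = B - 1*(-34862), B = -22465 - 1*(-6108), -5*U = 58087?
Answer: 5/34438 ≈ 0.00014519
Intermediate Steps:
U = -58087/5 (U = -⅕*58087 = -58087/5 ≈ -11617.)
B = -16357 (B = -22465 + 6108 = -16357)
K = 18505 (K = -16357 - 1*(-34862) = -16357 + 34862 = 18505)
1/(U + K) = 1/(-58087/5 + 18505) = 1/(34438/5) = 5/34438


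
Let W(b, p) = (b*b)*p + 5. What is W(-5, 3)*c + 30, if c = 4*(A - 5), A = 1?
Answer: -1250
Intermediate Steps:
c = -16 (c = 4*(1 - 5) = 4*(-4) = -16)
W(b, p) = 5 + p*b² (W(b, p) = b²*p + 5 = p*b² + 5 = 5 + p*b²)
W(-5, 3)*c + 30 = (5 + 3*(-5)²)*(-16) + 30 = (5 + 3*25)*(-16) + 30 = (5 + 75)*(-16) + 30 = 80*(-16) + 30 = -1280 + 30 = -1250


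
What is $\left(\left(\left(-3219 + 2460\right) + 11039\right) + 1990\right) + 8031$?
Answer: $20301$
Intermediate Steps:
$\left(\left(\left(-3219 + 2460\right) + 11039\right) + 1990\right) + 8031 = \left(\left(-759 + 11039\right) + 1990\right) + 8031 = \left(10280 + 1990\right) + 8031 = 12270 + 8031 = 20301$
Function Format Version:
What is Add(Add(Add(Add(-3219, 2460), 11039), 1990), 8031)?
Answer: 20301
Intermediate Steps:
Add(Add(Add(Add(-3219, 2460), 11039), 1990), 8031) = Add(Add(Add(-759, 11039), 1990), 8031) = Add(Add(10280, 1990), 8031) = Add(12270, 8031) = 20301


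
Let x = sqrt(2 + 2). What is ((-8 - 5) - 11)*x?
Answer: -48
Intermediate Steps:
x = 2 (x = sqrt(4) = 2)
((-8 - 5) - 11)*x = ((-8 - 5) - 11)*2 = (-13 - 11)*2 = -24*2 = -48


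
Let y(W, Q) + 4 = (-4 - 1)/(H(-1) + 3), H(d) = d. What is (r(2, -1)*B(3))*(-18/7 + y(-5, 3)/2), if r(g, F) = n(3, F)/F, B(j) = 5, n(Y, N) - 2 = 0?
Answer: 815/14 ≈ 58.214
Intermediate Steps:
n(Y, N) = 2 (n(Y, N) = 2 + 0 = 2)
y(W, Q) = -13/2 (y(W, Q) = -4 + (-4 - 1)/(-1 + 3) = -4 - 5/2 = -13/2)
r(g, F) = 2/F
(r(2, -1)*B(3))*(-18/7 + y(-5, 3)/2) = ((2/(-1))*5)*(-18/7 - 13/2/2) = ((2*(-1))*5)*(-18*⅐ - 13/2*½) = (-2*5)*(-18/7 - 13/4) = -10*(-163/28) = 815/14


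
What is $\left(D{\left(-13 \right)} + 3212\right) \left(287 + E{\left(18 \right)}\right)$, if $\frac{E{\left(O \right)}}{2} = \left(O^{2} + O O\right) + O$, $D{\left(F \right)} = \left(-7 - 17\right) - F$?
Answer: $5182419$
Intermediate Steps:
$D{\left(F \right)} = -24 - F$
$E{\left(O \right)} = 2 O + 4 O^{2}$ ($E{\left(O \right)} = 2 \left(\left(O^{2} + O O\right) + O\right) = 2 \left(\left(O^{2} + O^{2}\right) + O\right) = 2 \left(2 O^{2} + O\right) = 2 \left(O + 2 O^{2}\right) = 2 O + 4 O^{2}$)
$\left(D{\left(-13 \right)} + 3212\right) \left(287 + E{\left(18 \right)}\right) = \left(\left(-24 - -13\right) + 3212\right) \left(287 + 2 \cdot 18 \left(1 + 2 \cdot 18\right)\right) = \left(\left(-24 + 13\right) + 3212\right) \left(287 + 2 \cdot 18 \left(1 + 36\right)\right) = \left(-11 + 3212\right) \left(287 + 2 \cdot 18 \cdot 37\right) = 3201 \left(287 + 1332\right) = 3201 \cdot 1619 = 5182419$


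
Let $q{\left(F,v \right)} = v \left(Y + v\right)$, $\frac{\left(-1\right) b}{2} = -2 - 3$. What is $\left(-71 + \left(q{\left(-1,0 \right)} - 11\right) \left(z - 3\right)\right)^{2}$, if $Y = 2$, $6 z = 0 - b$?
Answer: $\frac{3481}{9} \approx 386.78$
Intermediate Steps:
$b = 10$ ($b = - 2 \left(-2 - 3\right) = \left(-2\right) \left(-5\right) = 10$)
$z = - \frac{5}{3}$ ($z = \frac{0 - 10}{6} = \frac{1}{6} \left(-10\right) = - \frac{5}{3} \approx -1.6667$)
$q{\left(F,v \right)} = v \left(2 + v\right)$
$\left(-71 + \left(q{\left(-1,0 \right)} - 11\right) \left(z - 3\right)\right)^{2} = \left(-71 + \left(0 \left(2 + 0\right) - 11\right) \left(- \frac{5}{3} - 3\right)\right)^{2} = \left(-71 + \left(0 \cdot 2 - 11\right) \left(- \frac{5}{3} - 3\right)\right)^{2} = \left(-71 + \left(0 - 11\right) \left(- \frac{14}{3}\right)\right)^{2} = \left(-71 - - \frac{154}{3}\right)^{2} = \left(-71 + \frac{154}{3}\right)^{2} = \left(- \frac{59}{3}\right)^{2} = \frac{3481}{9}$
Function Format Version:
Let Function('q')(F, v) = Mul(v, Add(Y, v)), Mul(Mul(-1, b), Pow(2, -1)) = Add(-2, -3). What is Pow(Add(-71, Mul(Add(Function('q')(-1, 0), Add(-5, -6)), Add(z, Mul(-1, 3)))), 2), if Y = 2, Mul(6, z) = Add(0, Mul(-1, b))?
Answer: Rational(3481, 9) ≈ 386.78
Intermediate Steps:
b = 10 (b = Mul(-2, Add(-2, -3)) = Mul(-2, -5) = 10)
z = Rational(-5, 3) (z = Mul(Rational(1, 6), Add(0, Mul(-1, 10))) = Mul(Rational(1, 6), Add(0, -10)) = Mul(Rational(1, 6), -10) = Rational(-5, 3) ≈ -1.6667)
Function('q')(F, v) = Mul(v, Add(2, v))
Pow(Add(-71, Mul(Add(Function('q')(-1, 0), Add(-5, -6)), Add(z, Mul(-1, 3)))), 2) = Pow(Add(-71, Mul(Add(Mul(0, Add(2, 0)), Add(-5, -6)), Add(Rational(-5, 3), Mul(-1, 3)))), 2) = Pow(Add(-71, Mul(Add(Mul(0, 2), -11), Add(Rational(-5, 3), -3))), 2) = Pow(Add(-71, Mul(Add(0, -11), Rational(-14, 3))), 2) = Pow(Add(-71, Mul(-11, Rational(-14, 3))), 2) = Pow(Add(-71, Rational(154, 3)), 2) = Pow(Rational(-59, 3), 2) = Rational(3481, 9)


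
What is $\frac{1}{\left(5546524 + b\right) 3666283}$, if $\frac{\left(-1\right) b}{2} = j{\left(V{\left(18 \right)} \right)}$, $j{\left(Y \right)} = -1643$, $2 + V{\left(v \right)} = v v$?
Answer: $\frac{1}{20347174056230} \approx 4.9147 \cdot 10^{-14}$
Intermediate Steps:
$V{\left(v \right)} = -2 + v^{2}$ ($V{\left(v \right)} = -2 + v v = -2 + v^{2}$)
$b = 3286$ ($b = \left(-2\right) \left(-1643\right) = 3286$)
$\frac{1}{\left(5546524 + b\right) 3666283} = \frac{1}{\left(5546524 + 3286\right) 3666283} = \frac{1}{5549810} \cdot \frac{1}{3666283} = \frac{1}{20347174056230}$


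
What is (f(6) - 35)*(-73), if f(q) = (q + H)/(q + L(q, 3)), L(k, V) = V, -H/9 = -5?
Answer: 6424/3 ≈ 2141.3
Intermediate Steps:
H = 45 (H = -9*(-5) = 45)
f(q) = (45 + q)/(3 + q) (f(q) = (q + 45)/(q + 3) = (45 + q)/(3 + q))
(f(6) - 35)*(-73) = ((45 + 6)/(3 + 6) - 35)*(-73) = (51/9 - 35)*(-73) = ((⅑)*51 - 35)*(-73) = (17/3 - 35)*(-73) = -88/3*(-73) = 6424/3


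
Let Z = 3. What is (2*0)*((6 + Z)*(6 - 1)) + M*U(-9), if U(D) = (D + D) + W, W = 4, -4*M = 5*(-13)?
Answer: -455/2 ≈ -227.50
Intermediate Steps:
M = 65/4 (M = -5*(-13)/4 = -¼*(-65) = 65/4 ≈ 16.250)
U(D) = 4 + 2*D (U(D) = (D + D) + 4 = 2*D + 4 = 4 + 2*D)
(2*0)*((6 + Z)*(6 - 1)) + M*U(-9) = (2*0)*((6 + 3)*(6 - 1)) + 65*(4 + 2*(-9))/4 = 0*(9*5) + 65*(4 - 18)/4 = 0*45 + (65/4)*(-14) = 0 - 455/2 = -455/2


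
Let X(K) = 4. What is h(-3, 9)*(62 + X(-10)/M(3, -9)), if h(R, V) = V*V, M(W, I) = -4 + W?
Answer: 4698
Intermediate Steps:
h(R, V) = V²
h(-3, 9)*(62 + X(-10)/M(3, -9)) = 9²*(62 + 4/(-4 + 3)) = 81*(62 + 4/(-1)) = 81*(62 + 4*(-1)) = 81*(62 - 4) = 81*58 = 4698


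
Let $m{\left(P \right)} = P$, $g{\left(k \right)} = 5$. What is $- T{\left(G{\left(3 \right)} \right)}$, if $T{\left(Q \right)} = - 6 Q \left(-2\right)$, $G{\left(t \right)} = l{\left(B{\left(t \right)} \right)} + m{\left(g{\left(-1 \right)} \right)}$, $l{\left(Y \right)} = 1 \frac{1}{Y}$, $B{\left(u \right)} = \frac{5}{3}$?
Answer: $- \frac{336}{5} \approx -67.2$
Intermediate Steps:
$B{\left(u \right)} = \frac{5}{3}$ ($B{\left(u \right)} = 5 \cdot \frac{1}{3} = \frac{5}{3}$)
$l{\left(Y \right)} = \frac{1}{Y}$
$G{\left(t \right)} = \frac{28}{5}$ ($G{\left(t \right)} = \frac{1}{\frac{5}{3}} + 5 = \frac{3}{5} + 5 = \frac{28}{5}$)
$T{\left(Q \right)} = 12 Q$
$- T{\left(G{\left(3 \right)} \right)} = - \frac{12 \cdot 28}{5} = \left(-1\right) \frac{336}{5} = - \frac{336}{5}$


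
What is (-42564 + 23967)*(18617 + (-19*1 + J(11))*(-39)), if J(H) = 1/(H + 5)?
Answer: -5759286333/16 ≈ -3.5996e+8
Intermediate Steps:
J(H) = 1/(5 + H)
(-42564 + 23967)*(18617 + (-19*1 + J(11))*(-39)) = (-42564 + 23967)*(18617 + (-19*1 + 1/(5 + 11))*(-39)) = -18597*(18617 + (-19 + 1/16)*(-39)) = -18597*(18617 - 303/16*(-39)) = -18597*(18617 + 11817/16) = -18597*309689/16 = -5759286333/16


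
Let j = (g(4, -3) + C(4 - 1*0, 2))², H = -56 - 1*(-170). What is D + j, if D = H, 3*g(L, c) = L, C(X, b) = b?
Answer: 1126/9 ≈ 125.11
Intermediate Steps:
g(L, c) = L/3
H = 114 (H = -56 + 170 = 114)
D = 114
j = 100/9 (j = ((⅓)*4 + 2)² = (4/3 + 2)² = (10/3)² = 100/9 ≈ 11.111)
D + j = 114 + 100/9 = 1126/9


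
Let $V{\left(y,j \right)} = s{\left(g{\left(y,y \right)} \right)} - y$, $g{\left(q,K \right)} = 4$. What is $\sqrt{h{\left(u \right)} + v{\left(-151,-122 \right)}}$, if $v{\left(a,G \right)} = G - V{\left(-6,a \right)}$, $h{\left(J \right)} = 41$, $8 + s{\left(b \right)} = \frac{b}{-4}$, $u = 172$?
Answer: $i \sqrt{78} \approx 8.8318 i$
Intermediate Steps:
$s{\left(b \right)} = -8 - \frac{b}{4}$ ($s{\left(b \right)} = -8 + \frac{b}{-4} = -8 + b \left(- \frac{1}{4}\right) = -8 - \frac{b}{4}$)
$V{\left(y,j \right)} = -9 - y$ ($V{\left(y,j \right)} = \left(-8 - 1\right) - y = -9 - y$)
$v{\left(a,G \right)} = 3 + G$ ($v{\left(a,G \right)} = G - \left(-9 - -6\right) = G - \left(-9 + 6\right) = G - -3 = G + 3 = 3 + G$)
$\sqrt{h{\left(u \right)} + v{\left(-151,-122 \right)}} = \sqrt{41 + \left(3 - 122\right)} = \sqrt{41 - 119} = \sqrt{-78} = i \sqrt{78}$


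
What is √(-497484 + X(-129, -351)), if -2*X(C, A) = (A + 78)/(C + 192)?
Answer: I*√17909346/6 ≈ 705.32*I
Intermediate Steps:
X(C, A) = -(78 + A)/(2*(192 + C)) (X(C, A) = -(A + 78)/(2*(C + 192)) = -(78 + A)/(2*(192 + C)))
√(-497484 + X(-129, -351)) = √(-497484 + (-78 - 1*(-351))/(2*(192 - 129))) = √(-497484 + (½)*(-78 + 351)/63) = √(-497484 + (½)*(1/63)*273) = √(-497484 + 13/6) = √(-2984891/6) = I*√17909346/6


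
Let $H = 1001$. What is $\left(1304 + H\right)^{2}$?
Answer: $5313025$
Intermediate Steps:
$\left(1304 + H\right)^{2} = \left(1304 + 1001\right)^{2} = 2305^{2} = 5313025$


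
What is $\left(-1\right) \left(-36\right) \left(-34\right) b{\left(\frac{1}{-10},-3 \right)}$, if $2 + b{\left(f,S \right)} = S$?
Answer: $6120$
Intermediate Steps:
$b{\left(f,S \right)} = -2 + S$
$\left(-1\right) \left(-36\right) \left(-34\right) b{\left(\frac{1}{-10},-3 \right)} = \left(-1\right) \left(-36\right) \left(-34\right) \left(-2 - 3\right) = 36 \left(-34\right) \left(-5\right) = \left(-1224\right) \left(-5\right) = 6120$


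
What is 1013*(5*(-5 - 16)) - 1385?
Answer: -107750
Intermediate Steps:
1013*(5*(-5 - 16)) - 1385 = 1013*(5*(-21)) - 1385 = 1013*(-105) - 1385 = -106365 - 1385 = -107750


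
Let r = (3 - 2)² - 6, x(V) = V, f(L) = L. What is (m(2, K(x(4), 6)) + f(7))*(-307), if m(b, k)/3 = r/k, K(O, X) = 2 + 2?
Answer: -3991/4 ≈ -997.75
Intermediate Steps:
K(O, X) = 4
r = -5 (r = 1² - 6 = 1 - 6 = -5)
m(b, k) = -15/k (m(b, k) = 3*(-5/k) = -15/k)
(m(2, K(x(4), 6)) + f(7))*(-307) = (-15/4 + 7)*(-307) = (13/4)*(-307) = -3991/4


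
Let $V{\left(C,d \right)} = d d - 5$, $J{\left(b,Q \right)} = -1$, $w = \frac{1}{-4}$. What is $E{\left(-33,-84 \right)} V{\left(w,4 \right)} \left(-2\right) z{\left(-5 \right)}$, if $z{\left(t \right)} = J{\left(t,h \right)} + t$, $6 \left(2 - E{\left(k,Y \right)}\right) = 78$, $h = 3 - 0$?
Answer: $-1452$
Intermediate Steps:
$h = 3$ ($h = 3 + 0 = 3$)
$E{\left(k,Y \right)} = -11$ ($E{\left(k,Y \right)} = 2 - 13 = -11$)
$w = - \frac{1}{4} \approx -0.25$
$V{\left(C,d \right)} = -5 + d^{2}$ ($V{\left(C,d \right)} = d^{2} - 5 = -5 + d^{2}$)
$z{\left(t \right)} = -1 + t$
$E{\left(-33,-84 \right)} V{\left(w,4 \right)} \left(-2\right) z{\left(-5 \right)} = - 11 \left(-5 + 4^{2}\right) \left(-2\right) \left(-1 - 5\right) = - 11 \left(-5 + 16\right) \left(-2\right) \left(-6\right) = - 11 \cdot 11 \left(-2\right) \left(-6\right) = - 11 \left(\left(-22\right) \left(-6\right)\right) = \left(-11\right) 132 = -1452$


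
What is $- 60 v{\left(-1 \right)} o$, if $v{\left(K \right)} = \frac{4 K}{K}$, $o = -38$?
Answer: $9120$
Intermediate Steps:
$v{\left(K \right)} = 4$
$- 60 v{\left(-1 \right)} o = \left(-60\right) 4 \left(-38\right) = \left(-240\right) \left(-38\right) = 9120$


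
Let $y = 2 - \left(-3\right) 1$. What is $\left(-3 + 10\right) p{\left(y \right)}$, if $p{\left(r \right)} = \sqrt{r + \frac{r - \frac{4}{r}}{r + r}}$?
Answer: $\frac{7 \sqrt{542}}{10} \approx 16.297$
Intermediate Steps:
$y = 5$ ($y = 2 - -3 = 2 + 3 = 5$)
$p{\left(r \right)} = \sqrt{r + \frac{r - \frac{4}{r}}{2 r}}$
$\left(-3 + 10\right) p{\left(y \right)} = \left(-3 + 10\right) \frac{\sqrt{2 - \frac{8}{25} + 4 \cdot 5}}{2} = 7 \frac{\sqrt{2 - \frac{8}{25} + 20}}{2} = 7 \frac{\sqrt{\frac{542}{25}}}{2} = 7 \frac{\frac{1}{5} \sqrt{542}}{2} = 7 \frac{\sqrt{542}}{10} = \frac{7 \sqrt{542}}{10}$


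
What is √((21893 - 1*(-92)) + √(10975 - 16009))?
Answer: √(21985 + I*√5034) ≈ 148.27 + 0.239*I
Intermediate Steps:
√((21893 - 1*(-92)) + √(10975 - 16009)) = √((21893 + 92) + √(-5034)) = √(21985 + I*√5034)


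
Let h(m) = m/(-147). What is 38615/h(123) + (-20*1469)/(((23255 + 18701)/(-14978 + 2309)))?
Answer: -16031398010/430049 ≈ -37278.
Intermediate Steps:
h(m) = -m/147 (h(m) = m*(-1/147) = -m/147)
38615/h(123) + (-20*1469)/(((23255 + 18701)/(-14978 + 2309))) = 38615/((-1/147*123)) + (-20*1469)/(((23255 + 18701)/(-14978 + 2309))) = 38615/(-41/49) - 29380/(41956/(-12669)) = 38615*(-49/41) - 29380/(41956*(-1/12669)) = -1892135/41 - 29380/(-41956/12669) = -1892135/41 - 29380*(-12669/41956) = -1892135/41 + 93053805/10489 = -16031398010/430049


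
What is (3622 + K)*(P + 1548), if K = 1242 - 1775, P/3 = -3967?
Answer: -31980417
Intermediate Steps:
P = -11901 (P = 3*(-3967) = -11901)
K = -533
(3622 + K)*(P + 1548) = (3622 - 533)*(-11901 + 1548) = 3089*(-10353) = -31980417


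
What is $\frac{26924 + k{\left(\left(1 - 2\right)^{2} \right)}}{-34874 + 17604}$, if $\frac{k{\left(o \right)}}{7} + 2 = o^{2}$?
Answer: $- \frac{2447}{1570} \approx -1.5586$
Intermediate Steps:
$k{\left(o \right)} = -14 + 7 o^{2}$
$\frac{26924 + k{\left(\left(1 - 2\right)^{2} \right)}}{-34874 + 17604} = \frac{26924 - \left(14 - 7 \left(\left(1 - 2\right)^{2}\right)^{2}\right)}{-34874 + 17604} = \frac{26924 - \left(14 - 7 \left(\left(-1\right)^{2}\right)^{2}\right)}{-17270} = \left(26924 - \left(14 - 7 \cdot 1^{2}\right)\right) \left(- \frac{1}{17270}\right) = \left(26924 + \left(-14 + 7 \cdot 1\right)\right) \left(- \frac{1}{17270}\right) = \left(26924 + \left(-14 + 7\right)\right) \left(- \frac{1}{17270}\right) = \left(26924 - 7\right) \left(- \frac{1}{17270}\right) = 26917 \left(- \frac{1}{17270}\right) = - \frac{2447}{1570}$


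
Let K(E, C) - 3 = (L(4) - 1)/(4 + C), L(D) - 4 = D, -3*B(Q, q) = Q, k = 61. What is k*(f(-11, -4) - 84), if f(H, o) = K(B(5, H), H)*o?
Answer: -5612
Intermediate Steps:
B(Q, q) = -Q/3
L(D) = 4 + D
K(E, C) = 3 + 7/(4 + C) (K(E, C) = 3 + ((4 + 4) - 1)/(4 + C) = 3 + (8 - 1)/(4 + C) = 3 + 7/(4 + C))
f(H, o) = o*(19 + 3*H)/(4 + H) (f(H, o) = ((19 + 3*H)/(4 + H))*o = o*(19 + 3*H)/(4 + H))
k*(f(-11, -4) - 84) = 61*(-4*(19 + 3*(-11))/(4 - 11) - 84) = 61*(-4*(19 - 33)/(-7) - 84) = 61*(-4*(-⅐)*(-14) - 84) = 61*(-8 - 84) = 61*(-92) = -5612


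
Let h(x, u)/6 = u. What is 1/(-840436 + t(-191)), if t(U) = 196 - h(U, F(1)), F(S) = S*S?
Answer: -1/840246 ≈ -1.1901e-6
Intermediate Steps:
F(S) = S**2
h(x, u) = 6*u
t(U) = 190 (t(U) = 196 - 6*1**2 = 196 - 6 = 190)
1/(-840436 + t(-191)) = 1/(-840436 + 190) = 1/(-840246) = -1/840246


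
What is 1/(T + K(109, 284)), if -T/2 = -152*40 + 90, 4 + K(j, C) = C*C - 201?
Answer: 1/92431 ≈ 1.0819e-5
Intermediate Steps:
K(j, C) = -205 + C² (K(j, C) = -4 + (C*C - 201) = -4 + (C² - 201) = -4 + (-201 + C²) = -205 + C²)
T = 11980 (T = -2*(-152*40 + 90) = -2*(-6080 + 90) = -2*(-5990) = 11980)
1/(T + K(109, 284)) = 1/(11980 + (-205 + 284²)) = 1/(11980 + (-205 + 80656)) = 1/(11980 + 80451) = 1/92431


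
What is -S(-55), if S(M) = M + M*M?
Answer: -2970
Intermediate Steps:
S(M) = M + M²
-S(-55) = -(-55)*(1 - 55) = -(-55)*(-54) = -1*2970 = -2970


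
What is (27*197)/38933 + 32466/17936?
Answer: 679700181/349151144 ≈ 1.9467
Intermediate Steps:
(27*197)/38933 + 32466/17936 = 5319*(1/38933) + 32466*(1/17936) = 5319/38933 + 16233/8968 = 679700181/349151144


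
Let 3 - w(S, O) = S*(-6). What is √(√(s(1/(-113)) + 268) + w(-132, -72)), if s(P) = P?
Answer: √(-10074741 + 113*√3421979)/113 ≈ 27.796*I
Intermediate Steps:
w(S, O) = 3 + 6*S (w(S, O) = 3 - S*(-6) = 3 - (-6)*S = 3 + 6*S)
√(√(s(1/(-113)) + 268) + w(-132, -72)) = √(√(1/(-113) + 268) + (3 + 6*(-132))) = √(√(-1/113 + 268) + (3 - 792)) = √(√(30283/113) - 789) = √(√3421979/113 - 789) = √(-789 + √3421979/113)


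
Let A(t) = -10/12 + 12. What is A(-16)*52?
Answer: 1742/3 ≈ 580.67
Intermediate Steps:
A(t) = 67/6 (A(t) = -10*1/12 + 12 = -⅚ + 12 = 67/6)
A(-16)*52 = (67/6)*52 = 1742/3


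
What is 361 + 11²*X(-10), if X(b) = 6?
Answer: 1087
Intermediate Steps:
361 + 11²*X(-10) = 361 + 11²*6 = 361 + 121*6 = 361 + 726 = 1087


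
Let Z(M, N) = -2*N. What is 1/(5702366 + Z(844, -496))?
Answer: 1/5703358 ≈ 1.7534e-7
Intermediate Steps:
1/(5702366 + Z(844, -496)) = 1/(5702366 - 2*(-496)) = 1/(5702366 + 992) = 1/5703358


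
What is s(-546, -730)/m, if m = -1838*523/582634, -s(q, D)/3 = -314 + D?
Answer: -912404844/480637 ≈ -1898.3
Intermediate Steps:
s(q, D) = 942 - 3*D (s(q, D) = -3*(-314 + D) = 942 - 3*D)
m = -480637/291317 (m = -961274*1/582634 = -480637/291317 ≈ -1.6499)
s(-546, -730)/m = (942 - 3*(-730))/(-480637/291317) = (942 + 2190)*(-291317/480637) = 3132*(-291317/480637) = -912404844/480637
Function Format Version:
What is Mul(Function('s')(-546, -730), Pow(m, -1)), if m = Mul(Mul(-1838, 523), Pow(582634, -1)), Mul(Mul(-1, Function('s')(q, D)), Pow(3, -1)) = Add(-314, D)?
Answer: Rational(-912404844, 480637) ≈ -1898.3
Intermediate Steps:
Function('s')(q, D) = Add(942, Mul(-3, D)) (Function('s')(q, D) = Mul(-3, Add(-314, D)) = Add(942, Mul(-3, D)))
m = Rational(-480637, 291317) (m = Mul(-961274, Rational(1, 582634)) = Rational(-480637, 291317) ≈ -1.6499)
Mul(Function('s')(-546, -730), Pow(m, -1)) = Mul(Add(942, Mul(-3, -730)), Pow(Rational(-480637, 291317), -1)) = Mul(Add(942, 2190), Rational(-291317, 480637)) = Mul(3132, Rational(-291317, 480637)) = Rational(-912404844, 480637)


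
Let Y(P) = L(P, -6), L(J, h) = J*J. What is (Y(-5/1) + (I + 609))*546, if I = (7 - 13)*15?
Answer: 297024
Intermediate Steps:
L(J, h) = J**2
I = -90 (I = -6*15 = -90)
Y(P) = P**2
(Y(-5/1) + (I + 609))*546 = ((-5/1)**2 + (-90 + 609))*546 = ((-5*1)**2 + 519)*546 = ((-5)**2 + 519)*546 = (25 + 519)*546 = 544*546 = 297024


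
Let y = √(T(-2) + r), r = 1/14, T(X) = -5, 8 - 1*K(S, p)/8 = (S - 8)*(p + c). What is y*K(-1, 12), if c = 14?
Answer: 968*I*√966/7 ≈ 4298.0*I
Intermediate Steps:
K(S, p) = 64 - 8*(-8 + S)*(14 + p) (K(S, p) = 64 - 8*(S - 8)*(p + 14) = 64 - 8*(-8 + S)*(14 + p))
r = 1/14 ≈ 0.071429
y = I*√966/14 (y = √(-5 + 1/14) = √(-69/14) = I*√966/14 ≈ 2.22*I)
y*K(-1, 12) = (I*√966/14)*(960 - 112*(-1) + 64*12 - 8*(-1)*12) = (I*√966/14)*(960 + 112 + 768 + 96) = (I*√966/14)*1936 = 968*I*√966/7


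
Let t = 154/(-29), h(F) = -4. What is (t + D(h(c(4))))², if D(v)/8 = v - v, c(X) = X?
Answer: 23716/841 ≈ 28.200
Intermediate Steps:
D(v) = 0 (D(v) = 8*(v - v) = 8*0 = 0)
t = -154/29 (t = 154*(-1/29) = -154/29 ≈ -5.3103)
(t + D(h(c(4))))² = (-154/29 + 0)² = (-154/29)² = 23716/841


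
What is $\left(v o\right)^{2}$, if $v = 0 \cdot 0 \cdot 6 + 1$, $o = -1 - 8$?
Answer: $81$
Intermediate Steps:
$o = -9$
$v = 1$ ($v = 0 \cdot 0 + 1 = 0 + 1 = 1$)
$\left(v o\right)^{2} = \left(1 \left(-9\right)\right)^{2} = \left(-9\right)^{2} = 81$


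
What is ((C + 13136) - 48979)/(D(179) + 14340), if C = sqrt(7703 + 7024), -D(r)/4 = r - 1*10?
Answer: -35843/13664 + sqrt(14727)/13664 ≈ -2.6143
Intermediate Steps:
D(r) = 40 - 4*r (D(r) = -4*(r - 1*10) = -4*(r - 10) = -4*(-10 + r) = 40 - 4*r)
C = sqrt(14727) ≈ 121.35
((C + 13136) - 48979)/(D(179) + 14340) = ((sqrt(14727) + 13136) - 48979)/((40 - 4*179) + 14340) = ((13136 + sqrt(14727)) - 48979)/((40 - 716) + 14340) = (-35843 + sqrt(14727))/(-676 + 14340) = (-35843 + sqrt(14727))/13664 = (-35843 + sqrt(14727))*(1/13664) = -35843/13664 + sqrt(14727)/13664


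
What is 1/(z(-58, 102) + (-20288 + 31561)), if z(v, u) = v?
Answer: 1/11215 ≈ 8.9166e-5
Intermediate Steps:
1/(z(-58, 102) + (-20288 + 31561)) = 1/(-58 + (-20288 + 31561)) = 1/(-58 + 11273) = 1/11215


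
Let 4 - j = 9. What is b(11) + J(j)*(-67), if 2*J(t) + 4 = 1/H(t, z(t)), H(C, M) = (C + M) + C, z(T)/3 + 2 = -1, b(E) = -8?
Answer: 4855/38 ≈ 127.76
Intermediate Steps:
j = -5 (j = 4 - 1*9 = 4 - 9 = -5)
z(T) = -9 (z(T) = -6 + 3*(-1) = -6 - 3 = -9)
H(C, M) = M + 2*C
J(t) = -2 + 1/(2*(-9 + 2*t))
b(11) + J(j)*(-67) = -8 + ((37 - 8*(-5))/(2*(-9 + 2*(-5))))*(-67) = -8 + ((37 + 40)/(2*(-9 - 10)))*(-67) = -8 + ((½)*77/(-19))*(-67) = -8 + ((½)*(-1/19)*77)*(-67) = -8 - 77/38*(-67) = -8 + 5159/38 = 4855/38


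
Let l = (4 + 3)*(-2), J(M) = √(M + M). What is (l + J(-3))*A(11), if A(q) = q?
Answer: -154 + 11*I*√6 ≈ -154.0 + 26.944*I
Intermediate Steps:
J(M) = √2*√M (J(M) = √(2*M) = √2*√M)
l = -14 (l = 7*(-2) = -14)
(l + J(-3))*A(11) = (-14 + √2*√(-3))*11 = (-14 + √2*(I*√3))*11 = (-14 + I*√6)*11 = -154 + 11*I*√6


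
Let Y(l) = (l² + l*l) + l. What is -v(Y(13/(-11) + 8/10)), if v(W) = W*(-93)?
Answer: -25389/3025 ≈ -8.3931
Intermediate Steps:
Y(l) = l + 2*l² (Y(l) = (l² + l²) + l = 2*l² + l = l + 2*l²)
v(W) = -93*W
-v(Y(13/(-11) + 8/10)) = -(-93)*(13/(-11) + 8/10)*(1 + 2*(13/(-11) + 8/10)) = -(-93)*(13*(-1/11) + 8*(⅒))*(1 + 2*(13*(-1/11) + 8*(⅒))) = -(-93)*(-13/11 + ⅘)*(1 + 2*(-13/11 + ⅘)) = -(-93)*(-21*(1 + 2*(-21/55))/55) = -(-93)*(-21*(1 - 42/55)/55) = -(-93)*(-21/55*13/55) = -(-93)*(-273)/3025 = -1*25389/3025 = -25389/3025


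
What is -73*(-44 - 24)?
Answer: 4964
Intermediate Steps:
-73*(-44 - 24) = -73*(-68) = 4964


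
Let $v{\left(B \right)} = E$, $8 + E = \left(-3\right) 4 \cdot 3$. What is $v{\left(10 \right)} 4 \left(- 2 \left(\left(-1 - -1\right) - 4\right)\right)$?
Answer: $-1408$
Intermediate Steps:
$E = -44$ ($E = -8 + \left(-3\right) 4 \cdot 3 = -8 - 36 = -44$)
$v{\left(B \right)} = -44$
$v{\left(10 \right)} 4 \left(- 2 \left(\left(-1 - -1\right) - 4\right)\right) = - 44 \cdot 4 \left(- 2 \left(\left(-1 - -1\right) - 4\right)\right) = - 44 \cdot 4 \left(- 2 \left(\left(-1 + 1\right) - 4\right)\right) = - 44 \cdot 4 \left(- 2 \left(0 - 4\right)\right) = - 44 \cdot 4 \left(\left(-2\right) \left(-4\right)\right) = - 44 \cdot 4 \cdot 8 = \left(-44\right) 32 = -1408$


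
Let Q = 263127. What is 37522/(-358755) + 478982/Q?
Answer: 17996015124/10488680765 ≈ 1.7158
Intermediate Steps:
37522/(-358755) + 478982/Q = 37522/(-358755) + 478982/263127 = 37522*(-1/358755) + 478982*(1/263127) = -37522/358755 + 478982/263127 = 17996015124/10488680765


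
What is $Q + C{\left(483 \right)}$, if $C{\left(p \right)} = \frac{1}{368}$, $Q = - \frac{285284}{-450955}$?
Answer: $\frac{105435467}{165951440} \approx 0.63534$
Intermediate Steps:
$Q = \frac{285284}{450955}$ ($Q = \left(-285284\right) \left(- \frac{1}{450955}\right) = \frac{285284}{450955} \approx 0.63262$)
$C{\left(p \right)} = \frac{1}{368}$
$Q + C{\left(483 \right)} = \frac{285284}{450955} + \frac{1}{368} = \frac{105435467}{165951440}$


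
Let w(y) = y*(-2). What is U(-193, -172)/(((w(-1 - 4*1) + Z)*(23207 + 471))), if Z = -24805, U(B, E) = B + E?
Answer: 73/117419202 ≈ 6.2170e-7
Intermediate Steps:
w(y) = -2*y
U(-193, -172)/(((w(-1 - 4*1) + Z)*(23207 + 471))) = (-193 - 172)/(((-2*(-1 - 4*1) - 24805)*(23207 + 471))) = -365*1/(23678*(-2*(-1 - 4) - 24805)) = -365*1/(23678*(-2*(-5) - 24805)) = -365*1/(23678*(10 - 24805)) = -365/((-24795*23678)) = -365/(-587096010) = -365*(-1/587096010) = 73/117419202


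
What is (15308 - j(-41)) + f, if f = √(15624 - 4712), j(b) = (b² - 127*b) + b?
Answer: 8461 + 4*√682 ≈ 8565.5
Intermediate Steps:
j(b) = b² - 126*b
f = 4*√682 (f = √10912 = 4*√682 ≈ 104.46)
(15308 - j(-41)) + f = (15308 - (-41)*(-126 - 41)) + 4*√682 = (15308 - (-41)*(-167)) + 4*√682 = (15308 - 1*6847) + 4*√682 = (15308 - 6847) + 4*√682 = 8461 + 4*√682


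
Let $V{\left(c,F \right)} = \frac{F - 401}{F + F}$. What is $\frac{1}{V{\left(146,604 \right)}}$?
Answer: $\frac{1208}{203} \approx 5.9507$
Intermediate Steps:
$V{\left(c,F \right)} = \frac{-401 + F}{2 F}$
$\frac{1}{V{\left(146,604 \right)}} = \frac{1}{\frac{1}{2} \cdot \frac{1}{604} \left(-401 + 604\right)} = \frac{1}{\frac{1}{2} \cdot \frac{1}{604} \cdot 203} = \frac{1}{\frac{203}{1208}} = \frac{1208}{203}$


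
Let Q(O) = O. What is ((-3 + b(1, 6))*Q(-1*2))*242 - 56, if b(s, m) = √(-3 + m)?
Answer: 1396 - 484*√3 ≈ 557.69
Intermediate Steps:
((-3 + b(1, 6))*Q(-1*2))*242 - 56 = ((-3 + √(-3 + 6))*(-1*2))*242 - 56 = ((-3 + √3)*(-2))*242 - 56 = (6 - 2*√3)*242 - 56 = (1452 - 484*√3) - 56 = 1396 - 484*√3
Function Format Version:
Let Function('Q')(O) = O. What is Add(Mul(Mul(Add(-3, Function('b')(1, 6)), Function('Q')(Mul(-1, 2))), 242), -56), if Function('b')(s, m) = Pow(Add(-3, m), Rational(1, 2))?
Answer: Add(1396, Mul(-484, Pow(3, Rational(1, 2)))) ≈ 557.69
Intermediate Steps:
Add(Mul(Mul(Add(-3, Function('b')(1, 6)), Function('Q')(Mul(-1, 2))), 242), -56) = Add(Mul(Mul(Add(-3, Pow(Add(-3, 6), Rational(1, 2))), Mul(-1, 2)), 242), -56) = Add(Mul(Mul(Add(-3, Pow(3, Rational(1, 2))), -2), 242), -56) = Add(Mul(Add(6, Mul(-2, Pow(3, Rational(1, 2)))), 242), -56) = Add(Add(1452, Mul(-484, Pow(3, Rational(1, 2)))), -56) = Add(1396, Mul(-484, Pow(3, Rational(1, 2))))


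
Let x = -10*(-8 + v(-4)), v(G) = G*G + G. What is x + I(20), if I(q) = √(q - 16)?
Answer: -38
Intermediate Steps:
v(G) = G + G² (v(G) = G² + G = G + G²)
x = -40 (x = -10*(-8 - 4*(1 - 4)) = -10*(-8 - 4*(-3)) = -10*(-8 + 12) = -10*4 = -40)
I(q) = √(-16 + q)
x + I(20) = -40 + √(-16 + 20) = -40 + √4 = -40 + 2 = -38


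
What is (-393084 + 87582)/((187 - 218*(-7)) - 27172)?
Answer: 305502/25459 ≈ 12.000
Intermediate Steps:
(-393084 + 87582)/((187 - 218*(-7)) - 27172) = -305502/((187 + 1526) - 27172) = -305502/(1713 - 27172) = -305502/(-25459) = -305502*(-1/25459) = 305502/25459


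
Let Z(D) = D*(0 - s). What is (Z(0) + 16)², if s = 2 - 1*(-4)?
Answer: 256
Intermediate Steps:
s = 6 (s = 2 + 4 = 6)
Z(D) = -6*D (Z(D) = D*(0 - 1*6) = D*(0 - 6) = D*(-6) = -6*D)
(Z(0) + 16)² = (-6*0 + 16)² = (0 + 16)² = 16² = 256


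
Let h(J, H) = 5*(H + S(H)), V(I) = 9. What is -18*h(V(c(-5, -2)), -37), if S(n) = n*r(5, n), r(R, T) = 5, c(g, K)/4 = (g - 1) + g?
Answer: 19980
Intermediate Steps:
c(g, K) = -4 + 8*g (c(g, K) = 4*((g - 1) + g) = 4*((-1 + g) + g) = 4*(-1 + 2*g) = -4 + 8*g)
S(n) = 5*n (S(n) = n*5 = 5*n)
h(J, H) = 30*H (h(J, H) = 5*(H + 5*H) = 5*(6*H) = 30*H)
-18*h(V(c(-5, -2)), -37) = -540*(-37) = -18*(-1110) = 19980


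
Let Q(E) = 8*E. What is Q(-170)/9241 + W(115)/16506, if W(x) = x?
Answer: -21385445/152531946 ≈ -0.14020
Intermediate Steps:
Q(-170)/9241 + W(115)/16506 = (8*(-170))/9241 + 115/16506 = -1360*1/9241 + 115*(1/16506) = -1360/9241 + 115/16506 = -21385445/152531946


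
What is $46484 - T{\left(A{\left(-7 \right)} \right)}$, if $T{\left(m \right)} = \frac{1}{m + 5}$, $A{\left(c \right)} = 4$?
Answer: $\frac{418355}{9} \approx 46484.0$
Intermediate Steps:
$T{\left(m \right)} = \frac{1}{5 + m}$
$46484 - T{\left(A{\left(-7 \right)} \right)} = 46484 - \frac{1}{5 + 4} = 46484 - \frac{1}{9} = \frac{418355}{9}$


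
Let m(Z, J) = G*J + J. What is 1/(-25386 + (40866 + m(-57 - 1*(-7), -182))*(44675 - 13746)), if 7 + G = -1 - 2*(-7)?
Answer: 1/1224515582 ≈ 8.1665e-10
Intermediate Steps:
G = 6 (G = -7 + (-1 - 2*(-7)) = -7 + (-1 + 14) = -7 + 13 = 6)
m(Z, J) = 7*J (m(Z, J) = 6*J + J = 7*J)
1/(-25386 + (40866 + m(-57 - 1*(-7), -182))*(44675 - 13746)) = 1/(-25386 + (40866 + 7*(-182))*(44675 - 13746)) = 1/(-25386 + (40866 - 1274)*30929) = 1/(-25386 + 39592*30929) = 1/(-25386 + 1224540968) = 1/1224515582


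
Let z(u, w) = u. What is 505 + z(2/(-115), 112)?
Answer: 58073/115 ≈ 504.98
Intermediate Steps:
505 + z(2/(-115), 112) = 505 + 2/(-115) = 505 + 2*(-1/115) = 505 - 2/115 = 58073/115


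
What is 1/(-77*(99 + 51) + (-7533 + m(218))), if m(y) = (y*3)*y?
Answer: 1/123489 ≈ 8.0979e-6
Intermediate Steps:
m(y) = 3*y**2 (m(y) = (3*y)*y = 3*y**2)
1/(-77*(99 + 51) + (-7533 + m(218))) = 1/(-77*(99 + 51) + (-7533 + 3*218**2)) = 1/(-77*150 + (-7533 + 3*47524)) = 1/(-11550 + (-7533 + 142572)) = 1/(-11550 + 135039) = 1/123489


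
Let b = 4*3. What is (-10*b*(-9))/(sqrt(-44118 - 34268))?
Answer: -540*I*sqrt(78386)/39193 ≈ -3.8575*I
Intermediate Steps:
b = 12
(-10*b*(-9))/(sqrt(-44118 - 34268)) = (-10*12*(-9))/(sqrt(-44118 - 34268)) = (-120*(-9))/(sqrt(-78386)) = 1080/((I*sqrt(78386))) = 1080*(-I*sqrt(78386)/78386) = -540*I*sqrt(78386)/39193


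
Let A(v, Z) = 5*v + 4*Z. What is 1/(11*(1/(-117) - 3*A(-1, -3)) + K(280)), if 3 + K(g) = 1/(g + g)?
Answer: 65520/36554117 ≈ 0.0017924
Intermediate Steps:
A(v, Z) = 4*Z + 5*v
K(g) = -3 + 1/(2*g) (K(g) = -3 + 1/(g + g) = -3 + 1/(2*g))
1/(11*(1/(-117) - 3*A(-1, -3)) + K(280)) = 1/(11*(1/(-117) - 3*(4*(-3) + 5*(-1))) + (-3 + (1/2)/280)) = 1/(11*(-1/117 - 3*(-12 - 5)) + (-3 + (1/2)*(1/280))) = 1/(11*(-1/117 - 3*(-17)) + (-3 + 1/560)) = 1/(11*(-1/117 + 51) - 1679/560) = 1/(11*(5966/117) - 1679/560) = 1/(65626/117 - 1679/560) = 1/(36554117/65520) = 65520/36554117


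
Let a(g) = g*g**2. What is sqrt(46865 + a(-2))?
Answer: sqrt(46857) ≈ 216.46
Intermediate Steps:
a(g) = g**3
sqrt(46865 + a(-2)) = sqrt(46865 + (-2)**3) = sqrt(46865 - 8) = sqrt(46857)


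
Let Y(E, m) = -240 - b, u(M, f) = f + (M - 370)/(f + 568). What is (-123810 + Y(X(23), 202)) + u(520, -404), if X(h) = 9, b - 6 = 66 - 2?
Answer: -10210893/82 ≈ -1.2452e+5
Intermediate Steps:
b = 70 (b = 6 + (66 - 2) = 6 + 64 = 70)
u(M, f) = f + (-370 + M)/(568 + f)
Y(E, m) = -310 (Y(E, m) = -240 - 1*70 = -240 - 70 = -310)
(-123810 + Y(X(23), 202)) + u(520, -404) = (-123810 - 310) + (-370 + 520 + (-404)² + 568*(-404))/(568 - 404) = -124120 + (-370 + 520 + 163216 - 229472)/164 = -124120 + (1/164)*(-66106) = -124120 - 33053/82 = -10210893/82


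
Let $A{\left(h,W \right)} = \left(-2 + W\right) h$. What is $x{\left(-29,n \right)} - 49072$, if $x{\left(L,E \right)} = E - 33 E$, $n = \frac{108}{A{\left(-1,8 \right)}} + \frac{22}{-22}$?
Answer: $-48464$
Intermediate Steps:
$A{\left(h,W \right)} = h \left(-2 + W\right)$
$n = -19$ ($n = \frac{108}{\left(-1\right) \left(-2 + 8\right)} + \frac{22}{-22} = \frac{108}{\left(-1\right) 6} + 22 \left(- \frac{1}{22}\right) = \frac{108}{-6} - 1 = 108 \left(- \frac{1}{6}\right) - 1 = -18 - 1 = -19$)
$x{\left(L,E \right)} = - 32 E$
$x{\left(-29,n \right)} - 49072 = \left(-32\right) \left(-19\right) - 49072 = 608 - 49072 = -48464$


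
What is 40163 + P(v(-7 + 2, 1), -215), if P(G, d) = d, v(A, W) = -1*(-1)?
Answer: 39948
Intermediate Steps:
v(A, W) = 1
40163 + P(v(-7 + 2, 1), -215) = 40163 - 215 = 39948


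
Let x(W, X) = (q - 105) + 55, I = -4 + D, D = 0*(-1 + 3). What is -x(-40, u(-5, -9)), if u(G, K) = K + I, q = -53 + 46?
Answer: 57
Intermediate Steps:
q = -7
D = 0 (D = 0*2 = 0)
I = -4 (I = -4 + 0 = -4)
u(G, K) = -4 + K (u(G, K) = K - 4 = -4 + K)
x(W, X) = -57 (x(W, X) = (-7 - 105) + 55 = -112 + 55 = -57)
-x(-40, u(-5, -9)) = -1*(-57) = 57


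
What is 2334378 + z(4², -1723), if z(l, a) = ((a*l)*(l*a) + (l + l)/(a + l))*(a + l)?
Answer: -1297308488758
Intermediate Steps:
z(l, a) = (a + l)*(a²*l² + 2*l/(a + l)) (z(l, a) = ((a*l)*(a*l) + (2*l)/(a + l))*(a + l) = (a²*l² + 2*l/(a + l))*(a + l) = (a + l)*(a²*l² + 2*l/(a + l)))
2334378 + z(4², -1723) = 2334378 + 4²*(2 + 4²*(-1723)³ + (-1723)²*(4²)²) = 2334378 + 16*(2 + 16*(-5115120067) + 2968729*16²) = 2334378 + 16*(2 - 81841921072 + 2968729*256) = 2334378 + 16*(2 - 81841921072 + 759994624) = 2334378 + 16*(-81081926446) = 2334378 - 1297310823136 = -1297308488758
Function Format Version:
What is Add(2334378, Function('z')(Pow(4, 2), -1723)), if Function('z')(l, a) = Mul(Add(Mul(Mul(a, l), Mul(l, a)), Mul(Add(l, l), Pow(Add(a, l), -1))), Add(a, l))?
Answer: -1297308488758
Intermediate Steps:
Function('z')(l, a) = Mul(Add(a, l), Add(Mul(Pow(a, 2), Pow(l, 2)), Mul(2, l, Pow(Add(a, l), -1)))) (Function('z')(l, a) = Mul(Add(Mul(Mul(a, l), Mul(a, l)), Mul(Mul(2, l), Pow(Add(a, l), -1))), Add(a, l)) = Mul(Add(Mul(Pow(a, 2), Pow(l, 2)), Mul(2, l, Pow(Add(a, l), -1))), Add(a, l)) = Mul(Add(a, l), Add(Mul(Pow(a, 2), Pow(l, 2)), Mul(2, l, Pow(Add(a, l), -1)))))
Add(2334378, Function('z')(Pow(4, 2), -1723)) = Add(2334378, Mul(Pow(4, 2), Add(2, Mul(Pow(4, 2), Pow(-1723, 3)), Mul(Pow(-1723, 2), Pow(Pow(4, 2), 2))))) = Add(2334378, Mul(16, Add(2, Mul(16, -5115120067), Mul(2968729, Pow(16, 2))))) = Add(2334378, Mul(16, Add(2, -81841921072, Mul(2968729, 256)))) = Add(2334378, Mul(16, Add(2, -81841921072, 759994624))) = Add(2334378, Mul(16, -81081926446)) = Add(2334378, -1297310823136) = -1297308488758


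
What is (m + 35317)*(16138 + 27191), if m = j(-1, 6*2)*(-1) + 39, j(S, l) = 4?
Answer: 1531766808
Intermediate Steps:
m = 35 (m = 4*(-1) + 39 = -4 + 39 = 35)
(m + 35317)*(16138 + 27191) = (35 + 35317)*(16138 + 27191) = 35352*43329 = 1531766808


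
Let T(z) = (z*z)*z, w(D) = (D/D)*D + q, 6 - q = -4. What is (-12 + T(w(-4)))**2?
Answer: 41616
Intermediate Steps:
q = 10 (q = 6 - 1*(-4) = 6 + 4 = 10)
w(D) = 10 + D (w(D) = (D/D)*D + 10 = 1*D + 10 = D + 10 = 10 + D)
T(z) = z**3 (T(z) = z**2*z = z**3)
(-12 + T(w(-4)))**2 = (-12 + (10 - 4)**3)**2 = (-12 + 6**3)**2 = (-12 + 216)**2 = 204**2 = 41616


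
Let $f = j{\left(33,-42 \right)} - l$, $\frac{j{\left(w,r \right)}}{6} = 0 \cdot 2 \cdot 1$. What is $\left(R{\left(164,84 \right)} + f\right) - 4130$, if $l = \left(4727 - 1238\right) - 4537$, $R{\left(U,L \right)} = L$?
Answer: $-2998$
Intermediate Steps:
$j{\left(w,r \right)} = 0$ ($j{\left(w,r \right)} = 6 \cdot 0 \cdot 2 \cdot 1 = 6 \cdot 0 \cdot 1 = 6 \cdot 0 = 0$)
$l = -1048$ ($l = 3489 - 4537 = -1048$)
$f = 1048$ ($f = 0 - -1048 = 0 + 1048 = 1048$)
$\left(R{\left(164,84 \right)} + f\right) - 4130 = \left(84 + 1048\right) - 4130 = 1132 - 4130 = -2998$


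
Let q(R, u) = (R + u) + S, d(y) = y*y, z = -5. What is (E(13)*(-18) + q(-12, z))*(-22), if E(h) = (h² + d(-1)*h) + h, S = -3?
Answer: 77660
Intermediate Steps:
d(y) = y²
q(R, u) = -3 + R + u (q(R, u) = (R + u) - 3 = -3 + R + u)
E(h) = h² + 2*h (E(h) = (h² + (-1)²*h) + h = (h² + 1*h) + h = (h² + h) + h = (h + h²) + h = h² + 2*h)
(E(13)*(-18) + q(-12, z))*(-22) = ((13*(2 + 13))*(-18) + (-3 - 12 - 5))*(-22) = ((13*15)*(-18) - 20)*(-22) = (195*(-18) - 20)*(-22) = (-3510 - 20)*(-22) = -3530*(-22) = 77660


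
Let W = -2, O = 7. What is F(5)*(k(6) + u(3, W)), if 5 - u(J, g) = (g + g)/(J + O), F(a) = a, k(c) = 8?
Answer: 67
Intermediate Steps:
u(J, g) = 5 - 2*g/(7 + J) (u(J, g) = 5 - (g + g)/(J + 7) = 5 - 2*g/(7 + J))
F(5)*(k(6) + u(3, W)) = 5*(8 + (35 - 2*(-2) + 5*3)/(7 + 3)) = 5*(8 + (35 + 4 + 15)/10) = 5*(8 + (⅒)*54) = 5*(8 + 27/5) = 5*(67/5) = 67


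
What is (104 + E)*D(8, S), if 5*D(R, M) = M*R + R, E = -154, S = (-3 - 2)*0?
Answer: -80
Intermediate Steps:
S = 0 (S = -5*0 = 0)
D(R, M) = R/5 + M*R/5 (D(R, M) = (M*R + R)/5 = (R + M*R)/5 = R/5 + M*R/5)
(104 + E)*D(8, S) = (104 - 154)*((⅕)*8*(1 + 0)) = -10*8 = -50*8/5 = -80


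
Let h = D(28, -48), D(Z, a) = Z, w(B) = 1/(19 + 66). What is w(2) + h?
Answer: 2381/85 ≈ 28.012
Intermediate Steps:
w(B) = 1/85
h = 28
w(2) + h = 1/85 + 28 = 2381/85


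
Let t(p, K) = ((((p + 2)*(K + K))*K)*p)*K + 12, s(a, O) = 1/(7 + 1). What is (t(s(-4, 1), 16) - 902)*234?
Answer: 300924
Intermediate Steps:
s(a, O) = 1/8
t(p, K) = 12 + 2*p*K**3*(2 + p) (t(p, K) = ((((2 + p)*(2*K))*K)*p)*K + 12 = (((2*K*(2 + p))*K)*p)*K + 12 = ((2*K**2*(2 + p))*p)*K + 12 = (2*p*K**2*(2 + p))*K + 12 = 2*p*K**3*(2 + p) + 12 = 12 + 2*p*K**3*(2 + p))
(t(s(-4, 1), 16) - 902)*234 = ((12 + 2*16**3*(1/8)**2 + 4*(1/8)*16**3) - 902)*234 = ((12 + 2*4096*(1/64) + 4*(1/8)*4096) - 902)*234 = ((12 + 128 + 2048) - 902)*234 = (2188 - 902)*234 = 1286*234 = 300924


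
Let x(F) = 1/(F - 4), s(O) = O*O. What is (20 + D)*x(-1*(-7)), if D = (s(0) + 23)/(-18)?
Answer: 337/54 ≈ 6.2407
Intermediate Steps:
s(O) = O²
x(F) = 1/(-4 + F)
D = -23/18 (D = (0² + 23)/(-18) = (0 + 23)*(-1/18) = 23*(-1/18) = -23/18 ≈ -1.2778)
(20 + D)*x(-1*(-7)) = (20 - 23/18)/(-4 - 1*(-7)) = 337/(18*(-4 + 7)) = (337/18)/3 = (337/18)*(⅓) = 337/54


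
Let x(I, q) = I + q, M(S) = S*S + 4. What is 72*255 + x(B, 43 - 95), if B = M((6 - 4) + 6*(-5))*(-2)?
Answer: 16732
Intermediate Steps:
M(S) = 4 + S**2 (M(S) = S**2 + 4 = 4 + S**2)
B = -1576 (B = (4 + ((6 - 4) + 6*(-5))**2)*(-2) = (4 + (2 - 30)**2)*(-2) = (4 + (-28)**2)*(-2) = (4 + 784)*(-2) = 788*(-2) = -1576)
72*255 + x(B, 43 - 95) = 72*255 + (-1576 + (43 - 95)) = 18360 + (-1576 - 52) = 18360 - 1628 = 16732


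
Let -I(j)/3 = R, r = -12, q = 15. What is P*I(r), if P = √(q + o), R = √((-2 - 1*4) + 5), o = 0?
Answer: -3*I*√15 ≈ -11.619*I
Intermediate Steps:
R = I (R = √((-2 - 4) + 5) = √(-6 + 5) = √(-1) = I ≈ 1.0*I)
I(j) = -3*I
P = √15 (P = √(15 + 0) = √15 ≈ 3.8730)
P*I(r) = √15*(-3*I) = -3*I*√15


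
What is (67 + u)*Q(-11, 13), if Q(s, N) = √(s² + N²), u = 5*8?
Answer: 107*√290 ≈ 1822.1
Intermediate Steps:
u = 40
Q(s, N) = √(N² + s²)
(67 + u)*Q(-11, 13) = (67 + 40)*√(13² + (-11)²) = 107*√(169 + 121) = 107*√290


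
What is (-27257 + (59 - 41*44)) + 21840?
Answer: -7162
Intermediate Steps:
(-27257 + (59 - 41*44)) + 21840 = (-27257 + (59 - 1804)) + 21840 = (-27257 - 1745) + 21840 = -29002 + 21840 = -7162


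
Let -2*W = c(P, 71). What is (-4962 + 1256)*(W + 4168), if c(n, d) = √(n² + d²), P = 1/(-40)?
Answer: -15446608 + 1853*√8065601/40 ≈ -1.5315e+7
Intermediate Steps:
P = -1/40 ≈ -0.025000
c(n, d) = √(d² + n²)
W = -√8065601/80 (W = -√(71² + (-1/40)²)/2 = -√(5041 + 1/1600)/2 = -√8065601/80 ≈ -35.500)
(-4962 + 1256)*(W + 4168) = (-4962 + 1256)*(-√8065601/80 + 4168) = -3706*(4168 - √8065601/80) = -15446608 + 1853*√8065601/40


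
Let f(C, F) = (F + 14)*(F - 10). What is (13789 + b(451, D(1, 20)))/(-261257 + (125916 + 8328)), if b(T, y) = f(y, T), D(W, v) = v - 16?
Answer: -218854/127013 ≈ -1.7231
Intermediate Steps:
D(W, v) = -16 + v
f(C, F) = (-10 + F)*(14 + F) (f(C, F) = (14 + F)*(-10 + F) = (-10 + F)*(14 + F))
b(T, y) = -140 + T² + 4*T
(13789 + b(451, D(1, 20)))/(-261257 + (125916 + 8328)) = (13789 + (-140 + 451² + 4*451))/(-261257 + (125916 + 8328)) = (13789 + (-140 + 203401 + 1804))/(-261257 + 134244) = (13789 + 205065)/(-127013) = 218854*(-1/127013) = -218854/127013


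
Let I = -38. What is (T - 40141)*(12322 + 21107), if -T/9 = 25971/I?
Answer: -43177531551/38 ≈ -1.1363e+9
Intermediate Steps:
T = 233739/38 (T = -233739/(-38) = -233739*(-1)/38 = -9*(-25971/38) = 233739/38 ≈ 6151.0)
(T - 40141)*(12322 + 21107) = (233739/38 - 40141)*(12322 + 21107) = -1291619/38*33429 = -43177531551/38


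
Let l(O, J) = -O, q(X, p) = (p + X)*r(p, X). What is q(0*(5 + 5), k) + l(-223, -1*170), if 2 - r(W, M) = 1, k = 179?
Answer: 402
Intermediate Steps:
r(W, M) = 1 (r(W, M) = 2 - 1*1 = 2 - 1 = 1)
q(X, p) = X + p (q(X, p) = (p + X)*1 = (X + p)*1 = X + p)
q(0*(5 + 5), k) + l(-223, -1*170) = (0*(5 + 5) + 179) - 1*(-223) = (0*10 + 179) + 223 = (0 + 179) + 223 = 179 + 223 = 402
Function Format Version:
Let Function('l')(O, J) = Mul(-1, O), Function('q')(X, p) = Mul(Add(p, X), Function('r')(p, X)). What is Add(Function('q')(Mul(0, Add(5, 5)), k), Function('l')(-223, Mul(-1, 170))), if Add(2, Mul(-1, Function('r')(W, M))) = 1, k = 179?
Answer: 402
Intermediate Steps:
Function('r')(W, M) = 1 (Function('r')(W, M) = Add(2, Mul(-1, 1)) = Add(2, -1) = 1)
Function('q')(X, p) = Add(X, p) (Function('q')(X, p) = Mul(Add(p, X), 1) = Mul(Add(X, p), 1) = Add(X, p))
Add(Function('q')(Mul(0, Add(5, 5)), k), Function('l')(-223, Mul(-1, 170))) = Add(Add(Mul(0, Add(5, 5)), 179), Mul(-1, -223)) = Add(Add(Mul(0, 10), 179), 223) = Add(Add(0, 179), 223) = Add(179, 223) = 402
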